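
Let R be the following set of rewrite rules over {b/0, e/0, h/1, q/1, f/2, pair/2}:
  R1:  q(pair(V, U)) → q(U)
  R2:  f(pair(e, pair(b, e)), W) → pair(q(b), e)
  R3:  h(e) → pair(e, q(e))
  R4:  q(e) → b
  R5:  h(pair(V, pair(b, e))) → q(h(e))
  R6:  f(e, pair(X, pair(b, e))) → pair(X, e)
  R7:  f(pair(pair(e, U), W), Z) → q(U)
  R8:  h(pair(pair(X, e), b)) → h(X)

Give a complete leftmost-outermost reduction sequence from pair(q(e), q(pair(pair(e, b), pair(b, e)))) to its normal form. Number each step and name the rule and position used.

1. pair(q(e), q(pair(pair(e, b), pair(b, e))))  →  pair(b, q(pair(pair(e, b), pair(b, e))))   [R4 at 1]
2. pair(b, q(pair(pair(e, b), pair(b, e))))  →  pair(b, q(pair(b, e)))   [R1 at 2]
3. pair(b, q(pair(b, e)))  →  pair(b, q(e))   [R1 at 2]
4. pair(b, q(e))  →  pair(b, b)   [R4 at 2]

pair(b, b)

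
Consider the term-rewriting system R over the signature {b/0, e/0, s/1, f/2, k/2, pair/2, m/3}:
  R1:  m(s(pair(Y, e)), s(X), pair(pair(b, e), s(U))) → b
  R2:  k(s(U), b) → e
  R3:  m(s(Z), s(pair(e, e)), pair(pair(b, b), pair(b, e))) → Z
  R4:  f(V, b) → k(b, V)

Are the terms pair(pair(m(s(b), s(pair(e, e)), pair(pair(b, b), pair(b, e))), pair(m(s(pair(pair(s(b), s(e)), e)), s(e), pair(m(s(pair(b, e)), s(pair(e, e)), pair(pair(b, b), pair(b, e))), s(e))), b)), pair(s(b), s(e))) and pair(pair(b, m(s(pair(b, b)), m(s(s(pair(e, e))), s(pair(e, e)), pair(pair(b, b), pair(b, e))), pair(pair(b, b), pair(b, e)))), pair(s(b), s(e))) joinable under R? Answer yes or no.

yes — NF(t₁) = pair(pair(b, pair(b, b)), pair(s(b), s(e))), NF(t₂) = pair(pair(b, pair(b, b)), pair(s(b), s(e)))

Reduce t₁ = pair(pair(m(s(b), s(pair(e, e)), pair(pair(b, b), pair(b, e))), pair(m(s(pair(pair(s(b), s(e)), e)), s(e), pair(m(s(pair(b, e)), s(pair(e, e)), pair(pair(b, b), pair(b, e))), s(e))), b)), pair(s(b), s(e))):
1. pair(pair(m(s(b), s(pair(e, e)), pair(pair(b, b), pair(b, e))), pair(m(s(pair(pair(s(b), s(e)), e)), s(e), pair(m(s(pair(b, e)), s(pair(e, e)), pair(pair(b, b), pair(b, e))), s(e))), b)), pair(s(b), s(e)))  →  pair(pair(b, pair(m(s(pair(pair(s(b), s(e)), e)), s(e), pair(m(s(pair(b, e)), s(pair(e, e)), pair(pair(b, b), pair(b, e))), s(e))), b)), pair(s(b), s(e)))   [R3 at 1.1]
2. pair(pair(b, pair(m(s(pair(pair(s(b), s(e)), e)), s(e), pair(m(s(pair(b, e)), s(pair(e, e)), pair(pair(b, b), pair(b, e))), s(e))), b)), pair(s(b), s(e)))  →  pair(pair(b, pair(m(s(pair(pair(s(b), s(e)), e)), s(e), pair(pair(b, e), s(e))), b)), pair(s(b), s(e)))   [R3 at 1.2.1.3.1]
3. pair(pair(b, pair(m(s(pair(pair(s(b), s(e)), e)), s(e), pair(pair(b, e), s(e))), b)), pair(s(b), s(e)))  →  pair(pair(b, pair(b, b)), pair(s(b), s(e)))   [R1 at 1.2.1]

Reduce t₂ = pair(pair(b, m(s(pair(b, b)), m(s(s(pair(e, e))), s(pair(e, e)), pair(pair(b, b), pair(b, e))), pair(pair(b, b), pair(b, e)))), pair(s(b), s(e))):
1. pair(pair(b, m(s(pair(b, b)), m(s(s(pair(e, e))), s(pair(e, e)), pair(pair(b, b), pair(b, e))), pair(pair(b, b), pair(b, e)))), pair(s(b), s(e)))  →  pair(pair(b, m(s(pair(b, b)), s(pair(e, e)), pair(pair(b, b), pair(b, e)))), pair(s(b), s(e)))   [R3 at 1.2.2]
2. pair(pair(b, m(s(pair(b, b)), s(pair(e, e)), pair(pair(b, b), pair(b, e)))), pair(s(b), s(e)))  →  pair(pair(b, pair(b, b)), pair(s(b), s(e)))   [R3 at 1.2]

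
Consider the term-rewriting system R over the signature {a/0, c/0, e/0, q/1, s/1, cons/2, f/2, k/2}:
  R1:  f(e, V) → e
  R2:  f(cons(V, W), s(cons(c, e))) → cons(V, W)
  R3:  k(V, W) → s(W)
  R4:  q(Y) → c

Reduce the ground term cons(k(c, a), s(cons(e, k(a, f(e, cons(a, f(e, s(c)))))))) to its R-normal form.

cons(s(a), s(cons(e, s(e))))

1. cons(k(c, a), s(cons(e, k(a, f(e, cons(a, f(e, s(c))))))))  →  cons(s(a), s(cons(e, k(a, f(e, cons(a, f(e, s(c))))))))   [R3 at 1]
2. cons(s(a), s(cons(e, k(a, f(e, cons(a, f(e, s(c))))))))  →  cons(s(a), s(cons(e, s(f(e, cons(a, f(e, s(c))))))))   [R3 at 2.1.2]
3. cons(s(a), s(cons(e, s(f(e, cons(a, f(e, s(c))))))))  →  cons(s(a), s(cons(e, s(e))))   [R1 at 2.1.2.1]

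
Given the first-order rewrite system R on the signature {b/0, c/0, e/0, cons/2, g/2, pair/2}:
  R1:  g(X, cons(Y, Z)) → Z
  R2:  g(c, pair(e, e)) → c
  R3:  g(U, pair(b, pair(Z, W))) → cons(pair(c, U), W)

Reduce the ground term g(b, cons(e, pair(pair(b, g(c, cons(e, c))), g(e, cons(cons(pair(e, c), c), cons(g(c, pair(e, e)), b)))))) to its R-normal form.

1. g(b, cons(e, pair(pair(b, g(c, cons(e, c))), g(e, cons(cons(pair(e, c), c), cons(g(c, pair(e, e)), b))))))  →  pair(pair(b, g(c, cons(e, c))), g(e, cons(cons(pair(e, c), c), cons(g(c, pair(e, e)), b))))   [R1 at ε]
2. pair(pair(b, g(c, cons(e, c))), g(e, cons(cons(pair(e, c), c), cons(g(c, pair(e, e)), b))))  →  pair(pair(b, c), g(e, cons(cons(pair(e, c), c), cons(g(c, pair(e, e)), b))))   [R1 at 1.2]
3. pair(pair(b, c), g(e, cons(cons(pair(e, c), c), cons(g(c, pair(e, e)), b))))  →  pair(pair(b, c), cons(g(c, pair(e, e)), b))   [R1 at 2]
4. pair(pair(b, c), cons(g(c, pair(e, e)), b))  →  pair(pair(b, c), cons(c, b))   [R2 at 2.1]

pair(pair(b, c), cons(c, b))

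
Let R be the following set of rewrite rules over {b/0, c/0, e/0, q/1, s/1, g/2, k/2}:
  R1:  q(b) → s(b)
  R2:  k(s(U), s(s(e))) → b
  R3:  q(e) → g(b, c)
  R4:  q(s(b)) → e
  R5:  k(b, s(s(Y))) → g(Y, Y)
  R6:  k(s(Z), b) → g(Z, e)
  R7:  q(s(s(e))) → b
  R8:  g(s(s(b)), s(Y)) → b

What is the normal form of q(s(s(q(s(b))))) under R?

1. q(s(s(q(s(b)))))  →  q(s(s(e)))   [R4 at 1.1.1]
2. q(s(s(e)))  →  b   [R7 at ε]

b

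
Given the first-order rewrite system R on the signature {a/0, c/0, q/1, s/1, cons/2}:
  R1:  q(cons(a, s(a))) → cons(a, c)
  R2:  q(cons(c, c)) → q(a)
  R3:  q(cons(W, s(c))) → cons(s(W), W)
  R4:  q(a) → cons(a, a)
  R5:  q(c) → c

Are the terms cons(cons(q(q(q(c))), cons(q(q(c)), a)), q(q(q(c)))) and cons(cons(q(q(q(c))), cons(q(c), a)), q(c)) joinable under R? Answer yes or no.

Reduce t₁ = cons(cons(q(q(q(c))), cons(q(q(c)), a)), q(q(q(c)))):
1. cons(cons(q(q(q(c))), cons(q(q(c)), a)), q(q(q(c))))  →  cons(cons(q(q(c)), cons(q(q(c)), a)), q(q(q(c))))   [R5 at 1.1.1.1]
2. cons(cons(q(q(c)), cons(q(q(c)), a)), q(q(q(c))))  →  cons(cons(q(c), cons(q(q(c)), a)), q(q(q(c))))   [R5 at 1.1.1]
3. cons(cons(q(c), cons(q(q(c)), a)), q(q(q(c))))  →  cons(cons(c, cons(q(q(c)), a)), q(q(q(c))))   [R5 at 1.1]
4. cons(cons(c, cons(q(q(c)), a)), q(q(q(c))))  →  cons(cons(c, cons(q(c), a)), q(q(q(c))))   [R5 at 1.2.1.1]
5. cons(cons(c, cons(q(c), a)), q(q(q(c))))  →  cons(cons(c, cons(c, a)), q(q(q(c))))   [R5 at 1.2.1]
6. cons(cons(c, cons(c, a)), q(q(q(c))))  →  cons(cons(c, cons(c, a)), q(q(c)))   [R5 at 2.1.1]
7. cons(cons(c, cons(c, a)), q(q(c)))  →  cons(cons(c, cons(c, a)), q(c))   [R5 at 2.1]
8. cons(cons(c, cons(c, a)), q(c))  →  cons(cons(c, cons(c, a)), c)   [R5 at 2]

Reduce t₂ = cons(cons(q(q(q(c))), cons(q(c), a)), q(c)):
1. cons(cons(q(q(q(c))), cons(q(c), a)), q(c))  →  cons(cons(q(q(c)), cons(q(c), a)), q(c))   [R5 at 1.1.1.1]
2. cons(cons(q(q(c)), cons(q(c), a)), q(c))  →  cons(cons(q(c), cons(q(c), a)), q(c))   [R5 at 1.1.1]
3. cons(cons(q(c), cons(q(c), a)), q(c))  →  cons(cons(c, cons(q(c), a)), q(c))   [R5 at 1.1]
4. cons(cons(c, cons(q(c), a)), q(c))  →  cons(cons(c, cons(c, a)), q(c))   [R5 at 1.2.1]
5. cons(cons(c, cons(c, a)), q(c))  →  cons(cons(c, cons(c, a)), c)   [R5 at 2]

yes — NF(t₁) = cons(cons(c, cons(c, a)), c), NF(t₂) = cons(cons(c, cons(c, a)), c)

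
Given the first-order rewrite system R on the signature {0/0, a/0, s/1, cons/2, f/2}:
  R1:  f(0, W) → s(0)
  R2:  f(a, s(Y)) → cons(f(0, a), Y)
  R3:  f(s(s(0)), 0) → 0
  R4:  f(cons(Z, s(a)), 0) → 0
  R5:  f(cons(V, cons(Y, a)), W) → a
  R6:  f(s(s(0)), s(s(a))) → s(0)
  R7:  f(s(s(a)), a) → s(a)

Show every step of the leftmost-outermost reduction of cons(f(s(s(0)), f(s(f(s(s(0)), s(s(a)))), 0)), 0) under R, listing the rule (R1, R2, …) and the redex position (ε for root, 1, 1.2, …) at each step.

1. cons(f(s(s(0)), f(s(f(s(s(0)), s(s(a)))), 0)), 0)  →  cons(f(s(s(0)), f(s(s(0)), 0)), 0)   [R6 at 1.2.1.1]
2. cons(f(s(s(0)), f(s(s(0)), 0)), 0)  →  cons(f(s(s(0)), 0), 0)   [R3 at 1.2]
3. cons(f(s(s(0)), 0), 0)  →  cons(0, 0)   [R3 at 1]

cons(0, 0)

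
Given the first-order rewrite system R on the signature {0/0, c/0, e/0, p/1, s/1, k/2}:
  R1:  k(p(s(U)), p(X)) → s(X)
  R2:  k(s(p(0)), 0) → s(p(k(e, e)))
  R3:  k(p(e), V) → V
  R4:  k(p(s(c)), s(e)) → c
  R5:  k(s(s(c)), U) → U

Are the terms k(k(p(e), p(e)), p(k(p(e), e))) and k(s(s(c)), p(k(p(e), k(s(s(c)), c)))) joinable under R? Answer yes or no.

Reduce t₁ = k(k(p(e), p(e)), p(k(p(e), e))):
1. k(k(p(e), p(e)), p(k(p(e), e)))  →  k(p(e), p(k(p(e), e)))   [R3 at 1]
2. k(p(e), p(k(p(e), e)))  →  p(k(p(e), e))   [R3 at ε]
3. p(k(p(e), e))  →  p(e)   [R3 at 1]

Reduce t₂ = k(s(s(c)), p(k(p(e), k(s(s(c)), c)))):
1. k(s(s(c)), p(k(p(e), k(s(s(c)), c))))  →  p(k(p(e), k(s(s(c)), c)))   [R5 at ε]
2. p(k(p(e), k(s(s(c)), c)))  →  p(k(s(s(c)), c))   [R3 at 1]
3. p(k(s(s(c)), c))  →  p(c)   [R5 at 1]

no — NF(t₁) = p(e), NF(t₂) = p(c)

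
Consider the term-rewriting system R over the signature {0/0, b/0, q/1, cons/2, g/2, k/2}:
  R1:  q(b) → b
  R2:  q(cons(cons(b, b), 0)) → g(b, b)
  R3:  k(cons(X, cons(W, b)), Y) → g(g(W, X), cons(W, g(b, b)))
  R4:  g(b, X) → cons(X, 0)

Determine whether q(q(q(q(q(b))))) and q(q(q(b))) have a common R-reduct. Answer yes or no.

yes — NF(t₁) = b, NF(t₂) = b

Reduce t₁ = q(q(q(q(q(b))))):
1. q(q(q(q(q(b)))))  →  q(q(q(q(b))))   [R1 at 1.1.1.1]
2. q(q(q(q(b))))  →  q(q(q(b)))   [R1 at 1.1.1]
3. q(q(q(b)))  →  q(q(b))   [R1 at 1.1]
4. q(q(b))  →  q(b)   [R1 at 1]
5. q(b)  →  b   [R1 at ε]

Reduce t₂ = q(q(q(b))):
1. q(q(q(b)))  →  q(q(b))   [R1 at 1.1]
2. q(q(b))  →  q(b)   [R1 at 1]
3. q(b)  →  b   [R1 at ε]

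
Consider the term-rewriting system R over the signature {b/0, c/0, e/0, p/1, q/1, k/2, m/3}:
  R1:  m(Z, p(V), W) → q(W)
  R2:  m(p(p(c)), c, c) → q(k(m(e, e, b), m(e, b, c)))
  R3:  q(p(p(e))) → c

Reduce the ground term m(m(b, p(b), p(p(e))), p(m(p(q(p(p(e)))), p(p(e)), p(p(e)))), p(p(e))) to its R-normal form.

c

1. m(m(b, p(b), p(p(e))), p(m(p(q(p(p(e)))), p(p(e)), p(p(e)))), p(p(e)))  →  q(p(p(e)))   [R1 at ε]
2. q(p(p(e)))  →  c   [R3 at ε]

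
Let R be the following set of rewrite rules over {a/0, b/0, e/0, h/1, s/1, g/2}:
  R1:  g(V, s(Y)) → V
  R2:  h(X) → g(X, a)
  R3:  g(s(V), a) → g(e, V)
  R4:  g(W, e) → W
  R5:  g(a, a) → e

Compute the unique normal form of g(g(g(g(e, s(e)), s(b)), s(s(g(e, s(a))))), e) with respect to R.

e

1. g(g(g(g(e, s(e)), s(b)), s(s(g(e, s(a))))), e)  →  g(g(g(e, s(e)), s(b)), s(s(g(e, s(a)))))   [R4 at ε]
2. g(g(g(e, s(e)), s(b)), s(s(g(e, s(a)))))  →  g(g(e, s(e)), s(b))   [R1 at ε]
3. g(g(e, s(e)), s(b))  →  g(e, s(e))   [R1 at ε]
4. g(e, s(e))  →  e   [R1 at ε]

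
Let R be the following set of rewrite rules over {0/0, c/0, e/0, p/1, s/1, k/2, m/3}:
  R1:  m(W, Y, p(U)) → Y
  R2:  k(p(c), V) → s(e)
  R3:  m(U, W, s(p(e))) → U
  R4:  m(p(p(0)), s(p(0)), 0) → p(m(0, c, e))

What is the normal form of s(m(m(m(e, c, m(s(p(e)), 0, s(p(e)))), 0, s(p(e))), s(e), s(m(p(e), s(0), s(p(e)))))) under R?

1. s(m(m(m(e, c, m(s(p(e)), 0, s(p(e)))), 0, s(p(e))), s(e), s(m(p(e), s(0), s(p(e))))))  →  s(m(m(e, c, m(s(p(e)), 0, s(p(e)))), s(e), s(m(p(e), s(0), s(p(e))))))   [R3 at 1.1]
2. s(m(m(e, c, m(s(p(e)), 0, s(p(e)))), s(e), s(m(p(e), s(0), s(p(e))))))  →  s(m(m(e, c, s(p(e))), s(e), s(m(p(e), s(0), s(p(e))))))   [R3 at 1.1.3]
3. s(m(m(e, c, s(p(e))), s(e), s(m(p(e), s(0), s(p(e))))))  →  s(m(e, s(e), s(m(p(e), s(0), s(p(e))))))   [R3 at 1.1]
4. s(m(e, s(e), s(m(p(e), s(0), s(p(e))))))  →  s(m(e, s(e), s(p(e))))   [R3 at 1.3.1]
5. s(m(e, s(e), s(p(e))))  →  s(e)   [R3 at 1]

s(e)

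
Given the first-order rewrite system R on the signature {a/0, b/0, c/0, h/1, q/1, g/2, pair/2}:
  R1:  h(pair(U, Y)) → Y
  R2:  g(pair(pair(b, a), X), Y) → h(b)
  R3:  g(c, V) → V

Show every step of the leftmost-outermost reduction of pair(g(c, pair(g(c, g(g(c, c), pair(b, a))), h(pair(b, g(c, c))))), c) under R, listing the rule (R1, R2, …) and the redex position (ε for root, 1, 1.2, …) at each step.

1. pair(g(c, pair(g(c, g(g(c, c), pair(b, a))), h(pair(b, g(c, c))))), c)  →  pair(pair(g(c, g(g(c, c), pair(b, a))), h(pair(b, g(c, c)))), c)   [R3 at 1]
2. pair(pair(g(c, g(g(c, c), pair(b, a))), h(pair(b, g(c, c)))), c)  →  pair(pair(g(g(c, c), pair(b, a)), h(pair(b, g(c, c)))), c)   [R3 at 1.1]
3. pair(pair(g(g(c, c), pair(b, a)), h(pair(b, g(c, c)))), c)  →  pair(pair(g(c, pair(b, a)), h(pair(b, g(c, c)))), c)   [R3 at 1.1.1]
4. pair(pair(g(c, pair(b, a)), h(pair(b, g(c, c)))), c)  →  pair(pair(pair(b, a), h(pair(b, g(c, c)))), c)   [R3 at 1.1]
5. pair(pair(pair(b, a), h(pair(b, g(c, c)))), c)  →  pair(pair(pair(b, a), g(c, c)), c)   [R1 at 1.2]
6. pair(pair(pair(b, a), g(c, c)), c)  →  pair(pair(pair(b, a), c), c)   [R3 at 1.2]

pair(pair(pair(b, a), c), c)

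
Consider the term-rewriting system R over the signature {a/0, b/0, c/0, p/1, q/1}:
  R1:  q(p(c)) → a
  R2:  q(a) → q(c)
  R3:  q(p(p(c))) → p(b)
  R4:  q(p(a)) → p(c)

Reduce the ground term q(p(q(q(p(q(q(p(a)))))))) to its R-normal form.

1. q(p(q(q(p(q(q(p(a))))))))  →  q(p(q(q(p(q(p(c)))))))   [R4 at 1.1.1.1.1.1]
2. q(p(q(q(p(q(p(c)))))))  →  q(p(q(q(p(a)))))   [R1 at 1.1.1.1.1]
3. q(p(q(q(p(a)))))  →  q(p(q(p(c))))   [R4 at 1.1.1]
4. q(p(q(p(c))))  →  q(p(a))   [R1 at 1.1]
5. q(p(a))  →  p(c)   [R4 at ε]

p(c)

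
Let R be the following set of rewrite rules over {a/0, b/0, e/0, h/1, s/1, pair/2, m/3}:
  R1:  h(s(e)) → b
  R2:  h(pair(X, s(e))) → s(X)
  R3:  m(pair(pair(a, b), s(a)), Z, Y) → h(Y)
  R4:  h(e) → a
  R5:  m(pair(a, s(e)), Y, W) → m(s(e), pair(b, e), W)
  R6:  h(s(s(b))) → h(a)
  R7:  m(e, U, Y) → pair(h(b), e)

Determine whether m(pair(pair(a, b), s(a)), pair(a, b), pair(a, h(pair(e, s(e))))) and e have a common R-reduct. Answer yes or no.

Reduce t₁ = m(pair(pair(a, b), s(a)), pair(a, b), pair(a, h(pair(e, s(e))))):
1. m(pair(pair(a, b), s(a)), pair(a, b), pair(a, h(pair(e, s(e)))))  →  h(pair(a, h(pair(e, s(e)))))   [R3 at ε]
2. h(pair(a, h(pair(e, s(e)))))  →  h(pair(a, s(e)))   [R2 at 1.2]
3. h(pair(a, s(e)))  →  s(a)   [R2 at ε]

Reduce t₂ = e:

no — NF(t₁) = s(a), NF(t₂) = e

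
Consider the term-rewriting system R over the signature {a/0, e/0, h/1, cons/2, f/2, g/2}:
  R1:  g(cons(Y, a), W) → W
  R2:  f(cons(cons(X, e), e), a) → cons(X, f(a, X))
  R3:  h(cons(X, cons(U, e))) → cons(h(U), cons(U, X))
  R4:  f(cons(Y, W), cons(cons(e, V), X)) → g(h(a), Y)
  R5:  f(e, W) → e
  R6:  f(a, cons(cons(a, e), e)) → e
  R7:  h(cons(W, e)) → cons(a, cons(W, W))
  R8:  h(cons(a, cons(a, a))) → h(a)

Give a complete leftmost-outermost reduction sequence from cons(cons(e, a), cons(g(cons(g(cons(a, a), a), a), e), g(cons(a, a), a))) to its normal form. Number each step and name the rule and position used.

cons(cons(e, a), cons(e, a))

1. cons(cons(e, a), cons(g(cons(g(cons(a, a), a), a), e), g(cons(a, a), a)))  →  cons(cons(e, a), cons(e, g(cons(a, a), a)))   [R1 at 2.1]
2. cons(cons(e, a), cons(e, g(cons(a, a), a)))  →  cons(cons(e, a), cons(e, a))   [R1 at 2.2]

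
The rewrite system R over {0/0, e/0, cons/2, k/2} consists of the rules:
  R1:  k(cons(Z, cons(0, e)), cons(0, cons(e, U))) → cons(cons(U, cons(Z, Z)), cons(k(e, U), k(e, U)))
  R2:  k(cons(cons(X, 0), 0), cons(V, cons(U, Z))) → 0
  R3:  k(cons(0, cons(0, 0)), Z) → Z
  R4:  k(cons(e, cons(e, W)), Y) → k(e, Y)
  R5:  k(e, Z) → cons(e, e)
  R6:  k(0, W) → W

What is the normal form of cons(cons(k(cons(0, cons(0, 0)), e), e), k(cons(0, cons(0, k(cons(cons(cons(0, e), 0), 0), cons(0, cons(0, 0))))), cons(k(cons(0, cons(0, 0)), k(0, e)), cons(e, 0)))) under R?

cons(cons(e, e), cons(e, cons(e, 0)))

1. cons(cons(k(cons(0, cons(0, 0)), e), e), k(cons(0, cons(0, k(cons(cons(cons(0, e), 0), 0), cons(0, cons(0, 0))))), cons(k(cons(0, cons(0, 0)), k(0, e)), cons(e, 0))))  →  cons(cons(e, e), k(cons(0, cons(0, k(cons(cons(cons(0, e), 0), 0), cons(0, cons(0, 0))))), cons(k(cons(0, cons(0, 0)), k(0, e)), cons(e, 0))))   [R3 at 1.1]
2. cons(cons(e, e), k(cons(0, cons(0, k(cons(cons(cons(0, e), 0), 0), cons(0, cons(0, 0))))), cons(k(cons(0, cons(0, 0)), k(0, e)), cons(e, 0))))  →  cons(cons(e, e), k(cons(0, cons(0, 0)), cons(k(cons(0, cons(0, 0)), k(0, e)), cons(e, 0))))   [R2 at 2.1.2.2]
3. cons(cons(e, e), k(cons(0, cons(0, 0)), cons(k(cons(0, cons(0, 0)), k(0, e)), cons(e, 0))))  →  cons(cons(e, e), cons(k(cons(0, cons(0, 0)), k(0, e)), cons(e, 0)))   [R3 at 2]
4. cons(cons(e, e), cons(k(cons(0, cons(0, 0)), k(0, e)), cons(e, 0)))  →  cons(cons(e, e), cons(k(0, e), cons(e, 0)))   [R3 at 2.1]
5. cons(cons(e, e), cons(k(0, e), cons(e, 0)))  →  cons(cons(e, e), cons(e, cons(e, 0)))   [R6 at 2.1]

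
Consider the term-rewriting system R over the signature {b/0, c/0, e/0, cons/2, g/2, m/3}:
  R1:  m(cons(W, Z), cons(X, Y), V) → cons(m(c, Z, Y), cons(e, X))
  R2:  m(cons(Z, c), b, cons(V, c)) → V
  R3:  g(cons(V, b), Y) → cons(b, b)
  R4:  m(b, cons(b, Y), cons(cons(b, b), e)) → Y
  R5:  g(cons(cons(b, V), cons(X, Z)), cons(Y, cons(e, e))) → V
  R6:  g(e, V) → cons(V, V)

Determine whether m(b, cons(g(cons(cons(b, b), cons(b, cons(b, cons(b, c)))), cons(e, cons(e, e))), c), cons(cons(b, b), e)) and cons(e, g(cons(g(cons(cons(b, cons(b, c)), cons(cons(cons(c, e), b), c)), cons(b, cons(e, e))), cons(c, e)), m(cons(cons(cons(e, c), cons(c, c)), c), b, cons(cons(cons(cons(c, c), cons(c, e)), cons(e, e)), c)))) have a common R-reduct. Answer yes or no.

no — NF(t₁) = c, NF(t₂) = cons(e, c)

Reduce t₁ = m(b, cons(g(cons(cons(b, b), cons(b, cons(b, cons(b, c)))), cons(e, cons(e, e))), c), cons(cons(b, b), e)):
1. m(b, cons(g(cons(cons(b, b), cons(b, cons(b, cons(b, c)))), cons(e, cons(e, e))), c), cons(cons(b, b), e))  →  m(b, cons(b, c), cons(cons(b, b), e))   [R5 at 2.1]
2. m(b, cons(b, c), cons(cons(b, b), e))  →  c   [R4 at ε]

Reduce t₂ = cons(e, g(cons(g(cons(cons(b, cons(b, c)), cons(cons(cons(c, e), b), c)), cons(b, cons(e, e))), cons(c, e)), m(cons(cons(cons(e, c), cons(c, c)), c), b, cons(cons(cons(cons(c, c), cons(c, e)), cons(e, e)), c)))):
1. cons(e, g(cons(g(cons(cons(b, cons(b, c)), cons(cons(cons(c, e), b), c)), cons(b, cons(e, e))), cons(c, e)), m(cons(cons(cons(e, c), cons(c, c)), c), b, cons(cons(cons(cons(c, c), cons(c, e)), cons(e, e)), c))))  →  cons(e, g(cons(cons(b, c), cons(c, e)), m(cons(cons(cons(e, c), cons(c, c)), c), b, cons(cons(cons(cons(c, c), cons(c, e)), cons(e, e)), c))))   [R5 at 2.1.1]
2. cons(e, g(cons(cons(b, c), cons(c, e)), m(cons(cons(cons(e, c), cons(c, c)), c), b, cons(cons(cons(cons(c, c), cons(c, e)), cons(e, e)), c))))  →  cons(e, g(cons(cons(b, c), cons(c, e)), cons(cons(cons(c, c), cons(c, e)), cons(e, e))))   [R2 at 2.2]
3. cons(e, g(cons(cons(b, c), cons(c, e)), cons(cons(cons(c, c), cons(c, e)), cons(e, e))))  →  cons(e, c)   [R5 at 2]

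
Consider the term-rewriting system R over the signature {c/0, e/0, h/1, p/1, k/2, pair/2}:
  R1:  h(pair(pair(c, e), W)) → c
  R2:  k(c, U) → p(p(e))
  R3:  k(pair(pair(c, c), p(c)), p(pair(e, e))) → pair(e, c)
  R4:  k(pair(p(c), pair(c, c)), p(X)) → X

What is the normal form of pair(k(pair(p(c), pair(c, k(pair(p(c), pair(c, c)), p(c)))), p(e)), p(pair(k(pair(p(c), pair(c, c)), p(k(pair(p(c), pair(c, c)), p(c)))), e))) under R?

pair(e, p(pair(c, e)))

1. pair(k(pair(p(c), pair(c, k(pair(p(c), pair(c, c)), p(c)))), p(e)), p(pair(k(pair(p(c), pair(c, c)), p(k(pair(p(c), pair(c, c)), p(c)))), e)))  →  pair(k(pair(p(c), pair(c, c)), p(e)), p(pair(k(pair(p(c), pair(c, c)), p(k(pair(p(c), pair(c, c)), p(c)))), e)))   [R4 at 1.1.2.2]
2. pair(k(pair(p(c), pair(c, c)), p(e)), p(pair(k(pair(p(c), pair(c, c)), p(k(pair(p(c), pair(c, c)), p(c)))), e)))  →  pair(e, p(pair(k(pair(p(c), pair(c, c)), p(k(pair(p(c), pair(c, c)), p(c)))), e)))   [R4 at 1]
3. pair(e, p(pair(k(pair(p(c), pair(c, c)), p(k(pair(p(c), pair(c, c)), p(c)))), e)))  →  pair(e, p(pair(k(pair(p(c), pair(c, c)), p(c)), e)))   [R4 at 2.1.1]
4. pair(e, p(pair(k(pair(p(c), pair(c, c)), p(c)), e)))  →  pair(e, p(pair(c, e)))   [R4 at 2.1.1]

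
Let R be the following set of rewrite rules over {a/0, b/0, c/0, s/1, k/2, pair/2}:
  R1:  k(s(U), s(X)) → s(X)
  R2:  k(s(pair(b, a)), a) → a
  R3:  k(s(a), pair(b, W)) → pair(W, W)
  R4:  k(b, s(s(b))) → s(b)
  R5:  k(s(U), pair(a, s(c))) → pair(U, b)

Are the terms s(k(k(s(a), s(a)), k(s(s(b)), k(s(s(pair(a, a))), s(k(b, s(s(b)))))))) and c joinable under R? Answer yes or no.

no — NF(t₁) = s(s(s(b))), NF(t₂) = c

Reduce t₁ = s(k(k(s(a), s(a)), k(s(s(b)), k(s(s(pair(a, a))), s(k(b, s(s(b)))))))):
1. s(k(k(s(a), s(a)), k(s(s(b)), k(s(s(pair(a, a))), s(k(b, s(s(b))))))))  →  s(k(s(a), k(s(s(b)), k(s(s(pair(a, a))), s(k(b, s(s(b))))))))   [R1 at 1.1]
2. s(k(s(a), k(s(s(b)), k(s(s(pair(a, a))), s(k(b, s(s(b))))))))  →  s(k(s(a), k(s(s(b)), s(k(b, s(s(b)))))))   [R1 at 1.2.2]
3. s(k(s(a), k(s(s(b)), s(k(b, s(s(b)))))))  →  s(k(s(a), s(k(b, s(s(b))))))   [R1 at 1.2]
4. s(k(s(a), s(k(b, s(s(b))))))  →  s(s(k(b, s(s(b)))))   [R1 at 1]
5. s(s(k(b, s(s(b)))))  →  s(s(s(b)))   [R4 at 1.1]

Reduce t₂ = c:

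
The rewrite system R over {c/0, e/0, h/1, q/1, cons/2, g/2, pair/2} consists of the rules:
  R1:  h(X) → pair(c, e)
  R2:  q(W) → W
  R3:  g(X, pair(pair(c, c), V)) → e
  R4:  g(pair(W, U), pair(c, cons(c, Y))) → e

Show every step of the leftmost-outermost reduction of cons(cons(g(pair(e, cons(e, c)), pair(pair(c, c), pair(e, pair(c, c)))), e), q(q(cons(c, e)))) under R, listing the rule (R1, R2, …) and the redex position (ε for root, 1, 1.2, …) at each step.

1. cons(cons(g(pair(e, cons(e, c)), pair(pair(c, c), pair(e, pair(c, c)))), e), q(q(cons(c, e))))  →  cons(cons(e, e), q(q(cons(c, e))))   [R3 at 1.1]
2. cons(cons(e, e), q(q(cons(c, e))))  →  cons(cons(e, e), q(cons(c, e)))   [R2 at 2]
3. cons(cons(e, e), q(cons(c, e)))  →  cons(cons(e, e), cons(c, e))   [R2 at 2]

cons(cons(e, e), cons(c, e))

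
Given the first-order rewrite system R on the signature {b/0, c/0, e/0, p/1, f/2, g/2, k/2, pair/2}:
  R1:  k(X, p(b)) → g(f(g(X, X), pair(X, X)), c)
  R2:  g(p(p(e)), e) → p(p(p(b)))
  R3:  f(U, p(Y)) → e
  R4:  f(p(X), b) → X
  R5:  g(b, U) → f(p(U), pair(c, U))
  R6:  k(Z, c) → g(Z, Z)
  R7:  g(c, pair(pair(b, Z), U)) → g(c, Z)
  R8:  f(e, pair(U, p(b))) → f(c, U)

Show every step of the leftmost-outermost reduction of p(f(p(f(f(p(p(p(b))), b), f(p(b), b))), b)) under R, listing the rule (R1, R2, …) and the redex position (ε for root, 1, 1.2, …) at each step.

1. p(f(p(f(f(p(p(p(b))), b), f(p(b), b))), b))  →  p(f(f(p(p(p(b))), b), f(p(b), b)))   [R4 at 1]
2. p(f(f(p(p(p(b))), b), f(p(b), b)))  →  p(f(p(p(b)), f(p(b), b)))   [R4 at 1.1]
3. p(f(p(p(b)), f(p(b), b)))  →  p(f(p(p(b)), b))   [R4 at 1.2]
4. p(f(p(p(b)), b))  →  p(p(b))   [R4 at 1]

p(p(b))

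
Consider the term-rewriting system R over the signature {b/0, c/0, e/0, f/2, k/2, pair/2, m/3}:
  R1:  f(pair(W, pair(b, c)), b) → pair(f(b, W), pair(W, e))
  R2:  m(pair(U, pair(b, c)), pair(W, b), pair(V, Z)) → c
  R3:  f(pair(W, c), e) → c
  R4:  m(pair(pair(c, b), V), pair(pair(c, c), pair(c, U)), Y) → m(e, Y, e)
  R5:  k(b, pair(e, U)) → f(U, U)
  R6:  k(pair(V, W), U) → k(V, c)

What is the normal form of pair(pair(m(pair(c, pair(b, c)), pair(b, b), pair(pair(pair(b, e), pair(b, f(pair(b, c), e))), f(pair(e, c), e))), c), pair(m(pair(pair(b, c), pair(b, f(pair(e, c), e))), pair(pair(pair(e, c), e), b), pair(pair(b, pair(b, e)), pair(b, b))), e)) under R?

1. pair(pair(m(pair(c, pair(b, c)), pair(b, b), pair(pair(pair(b, e), pair(b, f(pair(b, c), e))), f(pair(e, c), e))), c), pair(m(pair(pair(b, c), pair(b, f(pair(e, c), e))), pair(pair(pair(e, c), e), b), pair(pair(b, pair(b, e)), pair(b, b))), e))  →  pair(pair(c, c), pair(m(pair(pair(b, c), pair(b, f(pair(e, c), e))), pair(pair(pair(e, c), e), b), pair(pair(b, pair(b, e)), pair(b, b))), e))   [R2 at 1.1]
2. pair(pair(c, c), pair(m(pair(pair(b, c), pair(b, f(pair(e, c), e))), pair(pair(pair(e, c), e), b), pair(pair(b, pair(b, e)), pair(b, b))), e))  →  pair(pair(c, c), pair(m(pair(pair(b, c), pair(b, c)), pair(pair(pair(e, c), e), b), pair(pair(b, pair(b, e)), pair(b, b))), e))   [R3 at 2.1.1.2.2]
3. pair(pair(c, c), pair(m(pair(pair(b, c), pair(b, c)), pair(pair(pair(e, c), e), b), pair(pair(b, pair(b, e)), pair(b, b))), e))  →  pair(pair(c, c), pair(c, e))   [R2 at 2.1]

pair(pair(c, c), pair(c, e))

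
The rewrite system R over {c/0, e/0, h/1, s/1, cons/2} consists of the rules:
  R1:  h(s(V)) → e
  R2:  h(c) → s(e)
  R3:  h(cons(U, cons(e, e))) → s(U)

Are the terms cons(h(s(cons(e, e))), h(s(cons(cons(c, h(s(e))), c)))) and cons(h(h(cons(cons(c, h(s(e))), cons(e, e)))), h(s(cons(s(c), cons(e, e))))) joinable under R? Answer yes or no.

yes — NF(t₁) = cons(e, e), NF(t₂) = cons(e, e)

Reduce t₁ = cons(h(s(cons(e, e))), h(s(cons(cons(c, h(s(e))), c)))):
1. cons(h(s(cons(e, e))), h(s(cons(cons(c, h(s(e))), c))))  →  cons(e, h(s(cons(cons(c, h(s(e))), c))))   [R1 at 1]
2. cons(e, h(s(cons(cons(c, h(s(e))), c))))  →  cons(e, e)   [R1 at 2]

Reduce t₂ = cons(h(h(cons(cons(c, h(s(e))), cons(e, e)))), h(s(cons(s(c), cons(e, e))))):
1. cons(h(h(cons(cons(c, h(s(e))), cons(e, e)))), h(s(cons(s(c), cons(e, e)))))  →  cons(h(s(cons(c, h(s(e))))), h(s(cons(s(c), cons(e, e)))))   [R3 at 1.1]
2. cons(h(s(cons(c, h(s(e))))), h(s(cons(s(c), cons(e, e)))))  →  cons(e, h(s(cons(s(c), cons(e, e)))))   [R1 at 1]
3. cons(e, h(s(cons(s(c), cons(e, e)))))  →  cons(e, e)   [R1 at 2]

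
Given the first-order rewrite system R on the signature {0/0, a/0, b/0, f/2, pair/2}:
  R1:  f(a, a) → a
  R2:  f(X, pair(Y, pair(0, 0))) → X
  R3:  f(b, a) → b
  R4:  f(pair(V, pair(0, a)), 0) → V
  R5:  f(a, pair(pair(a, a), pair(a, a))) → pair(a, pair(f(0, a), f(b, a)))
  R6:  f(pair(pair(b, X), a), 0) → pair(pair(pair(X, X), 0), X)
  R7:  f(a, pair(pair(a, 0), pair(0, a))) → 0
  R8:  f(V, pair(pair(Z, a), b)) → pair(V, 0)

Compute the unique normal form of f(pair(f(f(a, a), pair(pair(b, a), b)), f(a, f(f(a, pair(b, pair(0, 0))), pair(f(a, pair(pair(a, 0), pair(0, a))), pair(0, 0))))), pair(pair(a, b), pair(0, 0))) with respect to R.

1. f(pair(f(f(a, a), pair(pair(b, a), b)), f(a, f(f(a, pair(b, pair(0, 0))), pair(f(a, pair(pair(a, 0), pair(0, a))), pair(0, 0))))), pair(pair(a, b), pair(0, 0)))  →  pair(f(f(a, a), pair(pair(b, a), b)), f(a, f(f(a, pair(b, pair(0, 0))), pair(f(a, pair(pair(a, 0), pair(0, a))), pair(0, 0)))))   [R2 at ε]
2. pair(f(f(a, a), pair(pair(b, a), b)), f(a, f(f(a, pair(b, pair(0, 0))), pair(f(a, pair(pair(a, 0), pair(0, a))), pair(0, 0)))))  →  pair(pair(f(a, a), 0), f(a, f(f(a, pair(b, pair(0, 0))), pair(f(a, pair(pair(a, 0), pair(0, a))), pair(0, 0)))))   [R8 at 1]
3. pair(pair(f(a, a), 0), f(a, f(f(a, pair(b, pair(0, 0))), pair(f(a, pair(pair(a, 0), pair(0, a))), pair(0, 0)))))  →  pair(pair(a, 0), f(a, f(f(a, pair(b, pair(0, 0))), pair(f(a, pair(pair(a, 0), pair(0, a))), pair(0, 0)))))   [R1 at 1.1]
4. pair(pair(a, 0), f(a, f(f(a, pair(b, pair(0, 0))), pair(f(a, pair(pair(a, 0), pair(0, a))), pair(0, 0)))))  →  pair(pair(a, 0), f(a, f(a, pair(b, pair(0, 0)))))   [R2 at 2.2]
5. pair(pair(a, 0), f(a, f(a, pair(b, pair(0, 0)))))  →  pair(pair(a, 0), f(a, a))   [R2 at 2.2]
6. pair(pair(a, 0), f(a, a))  →  pair(pair(a, 0), a)   [R1 at 2]

pair(pair(a, 0), a)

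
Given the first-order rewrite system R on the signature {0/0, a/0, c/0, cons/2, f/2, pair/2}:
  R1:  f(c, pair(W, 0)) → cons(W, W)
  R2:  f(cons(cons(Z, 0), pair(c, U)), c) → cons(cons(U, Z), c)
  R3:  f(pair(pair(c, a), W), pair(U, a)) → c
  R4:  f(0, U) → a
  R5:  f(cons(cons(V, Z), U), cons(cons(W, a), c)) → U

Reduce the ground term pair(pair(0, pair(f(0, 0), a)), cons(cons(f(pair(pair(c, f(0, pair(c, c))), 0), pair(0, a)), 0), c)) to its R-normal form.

1. pair(pair(0, pair(f(0, 0), a)), cons(cons(f(pair(pair(c, f(0, pair(c, c))), 0), pair(0, a)), 0), c))  →  pair(pair(0, pair(a, a)), cons(cons(f(pair(pair(c, f(0, pair(c, c))), 0), pair(0, a)), 0), c))   [R4 at 1.2.1]
2. pair(pair(0, pair(a, a)), cons(cons(f(pair(pair(c, f(0, pair(c, c))), 0), pair(0, a)), 0), c))  →  pair(pair(0, pair(a, a)), cons(cons(f(pair(pair(c, a), 0), pair(0, a)), 0), c))   [R4 at 2.1.1.1.1.2]
3. pair(pair(0, pair(a, a)), cons(cons(f(pair(pair(c, a), 0), pair(0, a)), 0), c))  →  pair(pair(0, pair(a, a)), cons(cons(c, 0), c))   [R3 at 2.1.1]

pair(pair(0, pair(a, a)), cons(cons(c, 0), c))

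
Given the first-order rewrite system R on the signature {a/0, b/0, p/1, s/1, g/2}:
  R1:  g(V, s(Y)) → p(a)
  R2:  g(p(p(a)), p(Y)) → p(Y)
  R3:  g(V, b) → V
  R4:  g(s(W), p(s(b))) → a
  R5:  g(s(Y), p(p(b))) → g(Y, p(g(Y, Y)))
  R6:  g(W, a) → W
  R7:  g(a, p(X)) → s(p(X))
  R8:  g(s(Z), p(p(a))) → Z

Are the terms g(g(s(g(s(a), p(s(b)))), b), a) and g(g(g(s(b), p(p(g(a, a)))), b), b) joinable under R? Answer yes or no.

Reduce t₁ = g(g(s(g(s(a), p(s(b)))), b), a):
1. g(g(s(g(s(a), p(s(b)))), b), a)  →  g(s(g(s(a), p(s(b)))), b)   [R6 at ε]
2. g(s(g(s(a), p(s(b)))), b)  →  s(g(s(a), p(s(b))))   [R3 at ε]
3. s(g(s(a), p(s(b))))  →  s(a)   [R4 at 1]

Reduce t₂ = g(g(g(s(b), p(p(g(a, a)))), b), b):
1. g(g(g(s(b), p(p(g(a, a)))), b), b)  →  g(g(s(b), p(p(g(a, a)))), b)   [R3 at ε]
2. g(g(s(b), p(p(g(a, a)))), b)  →  g(s(b), p(p(g(a, a))))   [R3 at ε]
3. g(s(b), p(p(g(a, a))))  →  g(s(b), p(p(a)))   [R6 at 2.1.1]
4. g(s(b), p(p(a)))  →  b   [R8 at ε]

no — NF(t₁) = s(a), NF(t₂) = b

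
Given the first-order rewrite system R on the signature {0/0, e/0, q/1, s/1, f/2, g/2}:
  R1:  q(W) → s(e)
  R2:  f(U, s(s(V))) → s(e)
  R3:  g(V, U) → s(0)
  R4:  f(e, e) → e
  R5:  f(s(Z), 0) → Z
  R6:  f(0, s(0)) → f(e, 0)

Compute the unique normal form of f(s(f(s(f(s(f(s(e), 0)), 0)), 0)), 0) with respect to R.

e

1. f(s(f(s(f(s(f(s(e), 0)), 0)), 0)), 0)  →  f(s(f(s(f(s(e), 0)), 0)), 0)   [R5 at ε]
2. f(s(f(s(f(s(e), 0)), 0)), 0)  →  f(s(f(s(e), 0)), 0)   [R5 at ε]
3. f(s(f(s(e), 0)), 0)  →  f(s(e), 0)   [R5 at ε]
4. f(s(e), 0)  →  e   [R5 at ε]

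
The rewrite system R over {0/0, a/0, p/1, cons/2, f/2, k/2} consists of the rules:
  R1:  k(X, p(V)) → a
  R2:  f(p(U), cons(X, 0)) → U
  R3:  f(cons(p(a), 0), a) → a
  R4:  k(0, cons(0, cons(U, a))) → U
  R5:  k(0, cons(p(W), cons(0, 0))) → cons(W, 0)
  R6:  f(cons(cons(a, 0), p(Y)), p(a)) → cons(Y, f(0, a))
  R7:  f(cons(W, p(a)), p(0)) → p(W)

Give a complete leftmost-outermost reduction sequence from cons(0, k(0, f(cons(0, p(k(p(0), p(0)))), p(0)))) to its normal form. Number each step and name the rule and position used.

cons(0, a)

1. cons(0, k(0, f(cons(0, p(k(p(0), p(0)))), p(0))))  →  cons(0, k(0, f(cons(0, p(a)), p(0))))   [R1 at 2.2.1.2.1]
2. cons(0, k(0, f(cons(0, p(a)), p(0))))  →  cons(0, k(0, p(0)))   [R7 at 2.2]
3. cons(0, k(0, p(0)))  →  cons(0, a)   [R1 at 2]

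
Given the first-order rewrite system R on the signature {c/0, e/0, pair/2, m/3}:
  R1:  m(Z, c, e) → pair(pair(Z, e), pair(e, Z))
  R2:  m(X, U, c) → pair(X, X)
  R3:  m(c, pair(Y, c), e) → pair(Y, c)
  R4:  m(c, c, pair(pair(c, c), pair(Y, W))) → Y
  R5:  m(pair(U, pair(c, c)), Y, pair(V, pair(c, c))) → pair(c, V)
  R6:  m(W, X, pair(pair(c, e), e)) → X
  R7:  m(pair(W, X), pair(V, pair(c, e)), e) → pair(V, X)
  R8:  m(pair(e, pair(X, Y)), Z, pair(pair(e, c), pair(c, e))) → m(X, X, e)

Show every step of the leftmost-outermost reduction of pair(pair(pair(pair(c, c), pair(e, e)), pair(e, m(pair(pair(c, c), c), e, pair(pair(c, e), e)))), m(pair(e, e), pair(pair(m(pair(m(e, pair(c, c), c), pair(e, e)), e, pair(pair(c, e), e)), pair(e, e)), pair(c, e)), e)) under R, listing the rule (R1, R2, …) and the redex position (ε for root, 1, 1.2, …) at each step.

pair(pair(pair(pair(c, c), pair(e, e)), pair(e, e)), pair(pair(e, pair(e, e)), e))

1. pair(pair(pair(pair(c, c), pair(e, e)), pair(e, m(pair(pair(c, c), c), e, pair(pair(c, e), e)))), m(pair(e, e), pair(pair(m(pair(m(e, pair(c, c), c), pair(e, e)), e, pair(pair(c, e), e)), pair(e, e)), pair(c, e)), e))  →  pair(pair(pair(pair(c, c), pair(e, e)), pair(e, e)), m(pair(e, e), pair(pair(m(pair(m(e, pair(c, c), c), pair(e, e)), e, pair(pair(c, e), e)), pair(e, e)), pair(c, e)), e))   [R6 at 1.2.2]
2. pair(pair(pair(pair(c, c), pair(e, e)), pair(e, e)), m(pair(e, e), pair(pair(m(pair(m(e, pair(c, c), c), pair(e, e)), e, pair(pair(c, e), e)), pair(e, e)), pair(c, e)), e))  →  pair(pair(pair(pair(c, c), pair(e, e)), pair(e, e)), pair(pair(m(pair(m(e, pair(c, c), c), pair(e, e)), e, pair(pair(c, e), e)), pair(e, e)), e))   [R7 at 2]
3. pair(pair(pair(pair(c, c), pair(e, e)), pair(e, e)), pair(pair(m(pair(m(e, pair(c, c), c), pair(e, e)), e, pair(pair(c, e), e)), pair(e, e)), e))  →  pair(pair(pair(pair(c, c), pair(e, e)), pair(e, e)), pair(pair(e, pair(e, e)), e))   [R6 at 2.1.1]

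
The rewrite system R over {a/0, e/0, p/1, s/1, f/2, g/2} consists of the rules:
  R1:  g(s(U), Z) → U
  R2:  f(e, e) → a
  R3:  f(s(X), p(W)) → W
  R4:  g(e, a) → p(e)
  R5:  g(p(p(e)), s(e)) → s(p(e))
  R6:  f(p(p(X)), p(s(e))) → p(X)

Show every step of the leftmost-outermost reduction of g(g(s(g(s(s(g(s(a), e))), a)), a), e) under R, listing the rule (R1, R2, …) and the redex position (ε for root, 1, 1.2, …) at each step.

a

1. g(g(s(g(s(s(g(s(a), e))), a)), a), e)  →  g(g(s(s(g(s(a), e))), a), e)   [R1 at 1]
2. g(g(s(s(g(s(a), e))), a), e)  →  g(s(g(s(a), e)), e)   [R1 at 1]
3. g(s(g(s(a), e)), e)  →  g(s(a), e)   [R1 at ε]
4. g(s(a), e)  →  a   [R1 at ε]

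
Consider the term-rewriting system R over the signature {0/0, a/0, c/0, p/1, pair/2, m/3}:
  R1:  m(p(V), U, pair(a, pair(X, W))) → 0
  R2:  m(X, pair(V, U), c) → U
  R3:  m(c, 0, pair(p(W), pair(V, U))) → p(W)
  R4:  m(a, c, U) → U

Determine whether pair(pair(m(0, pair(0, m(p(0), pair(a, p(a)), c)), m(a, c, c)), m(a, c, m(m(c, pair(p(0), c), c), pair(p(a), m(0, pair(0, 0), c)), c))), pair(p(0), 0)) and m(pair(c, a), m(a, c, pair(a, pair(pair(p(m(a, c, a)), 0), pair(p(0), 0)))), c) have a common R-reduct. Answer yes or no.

Reduce t₁ = pair(pair(m(0, pair(0, m(p(0), pair(a, p(a)), c)), m(a, c, c)), m(a, c, m(m(c, pair(p(0), c), c), pair(p(a), m(0, pair(0, 0), c)), c))), pair(p(0), 0)):
1. pair(pair(m(0, pair(0, m(p(0), pair(a, p(a)), c)), m(a, c, c)), m(a, c, m(m(c, pair(p(0), c), c), pair(p(a), m(0, pair(0, 0), c)), c))), pair(p(0), 0))  →  pair(pair(m(0, pair(0, p(a)), m(a, c, c)), m(a, c, m(m(c, pair(p(0), c), c), pair(p(a), m(0, pair(0, 0), c)), c))), pair(p(0), 0))   [R2 at 1.1.2.2]
2. pair(pair(m(0, pair(0, p(a)), m(a, c, c)), m(a, c, m(m(c, pair(p(0), c), c), pair(p(a), m(0, pair(0, 0), c)), c))), pair(p(0), 0))  →  pair(pair(m(0, pair(0, p(a)), c), m(a, c, m(m(c, pair(p(0), c), c), pair(p(a), m(0, pair(0, 0), c)), c))), pair(p(0), 0))   [R4 at 1.1.3]
3. pair(pair(m(0, pair(0, p(a)), c), m(a, c, m(m(c, pair(p(0), c), c), pair(p(a), m(0, pair(0, 0), c)), c))), pair(p(0), 0))  →  pair(pair(p(a), m(a, c, m(m(c, pair(p(0), c), c), pair(p(a), m(0, pair(0, 0), c)), c))), pair(p(0), 0))   [R2 at 1.1]
4. pair(pair(p(a), m(a, c, m(m(c, pair(p(0), c), c), pair(p(a), m(0, pair(0, 0), c)), c))), pair(p(0), 0))  →  pair(pair(p(a), m(m(c, pair(p(0), c), c), pair(p(a), m(0, pair(0, 0), c)), c)), pair(p(0), 0))   [R4 at 1.2]
5. pair(pair(p(a), m(m(c, pair(p(0), c), c), pair(p(a), m(0, pair(0, 0), c)), c)), pair(p(0), 0))  →  pair(pair(p(a), m(0, pair(0, 0), c)), pair(p(0), 0))   [R2 at 1.2]
6. pair(pair(p(a), m(0, pair(0, 0), c)), pair(p(0), 0))  →  pair(pair(p(a), 0), pair(p(0), 0))   [R2 at 1.2]

Reduce t₂ = m(pair(c, a), m(a, c, pair(a, pair(pair(p(m(a, c, a)), 0), pair(p(0), 0)))), c):
1. m(pair(c, a), m(a, c, pair(a, pair(pair(p(m(a, c, a)), 0), pair(p(0), 0)))), c)  →  m(pair(c, a), pair(a, pair(pair(p(m(a, c, a)), 0), pair(p(0), 0))), c)   [R4 at 2]
2. m(pair(c, a), pair(a, pair(pair(p(m(a, c, a)), 0), pair(p(0), 0))), c)  →  pair(pair(p(m(a, c, a)), 0), pair(p(0), 0))   [R2 at ε]
3. pair(pair(p(m(a, c, a)), 0), pair(p(0), 0))  →  pair(pair(p(a), 0), pair(p(0), 0))   [R4 at 1.1.1]

yes — NF(t₁) = pair(pair(p(a), 0), pair(p(0), 0)), NF(t₂) = pair(pair(p(a), 0), pair(p(0), 0))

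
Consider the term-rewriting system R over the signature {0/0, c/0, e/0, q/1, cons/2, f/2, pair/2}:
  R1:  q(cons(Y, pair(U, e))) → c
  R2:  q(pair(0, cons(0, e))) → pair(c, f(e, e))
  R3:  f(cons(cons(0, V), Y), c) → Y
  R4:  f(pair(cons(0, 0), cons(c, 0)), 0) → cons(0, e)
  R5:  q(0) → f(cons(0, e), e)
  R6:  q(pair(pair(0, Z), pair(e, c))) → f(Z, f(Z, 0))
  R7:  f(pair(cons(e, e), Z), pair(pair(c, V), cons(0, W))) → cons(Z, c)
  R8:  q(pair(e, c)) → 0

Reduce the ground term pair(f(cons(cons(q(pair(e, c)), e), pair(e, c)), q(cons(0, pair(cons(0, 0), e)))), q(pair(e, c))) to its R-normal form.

1. pair(f(cons(cons(q(pair(e, c)), e), pair(e, c)), q(cons(0, pair(cons(0, 0), e)))), q(pair(e, c)))  →  pair(f(cons(cons(0, e), pair(e, c)), q(cons(0, pair(cons(0, 0), e)))), q(pair(e, c)))   [R8 at 1.1.1.1]
2. pair(f(cons(cons(0, e), pair(e, c)), q(cons(0, pair(cons(0, 0), e)))), q(pair(e, c)))  →  pair(f(cons(cons(0, e), pair(e, c)), c), q(pair(e, c)))   [R1 at 1.2]
3. pair(f(cons(cons(0, e), pair(e, c)), c), q(pair(e, c)))  →  pair(pair(e, c), q(pair(e, c)))   [R3 at 1]
4. pair(pair(e, c), q(pair(e, c)))  →  pair(pair(e, c), 0)   [R8 at 2]

pair(pair(e, c), 0)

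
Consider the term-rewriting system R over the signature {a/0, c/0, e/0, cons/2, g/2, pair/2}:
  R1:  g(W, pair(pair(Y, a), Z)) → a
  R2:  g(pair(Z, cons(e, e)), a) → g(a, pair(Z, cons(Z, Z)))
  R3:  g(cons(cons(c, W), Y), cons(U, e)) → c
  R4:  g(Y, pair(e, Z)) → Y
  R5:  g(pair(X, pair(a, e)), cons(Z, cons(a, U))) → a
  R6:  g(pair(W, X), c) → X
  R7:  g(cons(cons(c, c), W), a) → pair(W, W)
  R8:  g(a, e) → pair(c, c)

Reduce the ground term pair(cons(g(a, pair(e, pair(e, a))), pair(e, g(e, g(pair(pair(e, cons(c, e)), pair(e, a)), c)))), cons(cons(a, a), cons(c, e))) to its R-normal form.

pair(cons(a, pair(e, e)), cons(cons(a, a), cons(c, e)))

1. pair(cons(g(a, pair(e, pair(e, a))), pair(e, g(e, g(pair(pair(e, cons(c, e)), pair(e, a)), c)))), cons(cons(a, a), cons(c, e)))  →  pair(cons(a, pair(e, g(e, g(pair(pair(e, cons(c, e)), pair(e, a)), c)))), cons(cons(a, a), cons(c, e)))   [R4 at 1.1]
2. pair(cons(a, pair(e, g(e, g(pair(pair(e, cons(c, e)), pair(e, a)), c)))), cons(cons(a, a), cons(c, e)))  →  pair(cons(a, pair(e, g(e, pair(e, a)))), cons(cons(a, a), cons(c, e)))   [R6 at 1.2.2.2]
3. pair(cons(a, pair(e, g(e, pair(e, a)))), cons(cons(a, a), cons(c, e)))  →  pair(cons(a, pair(e, e)), cons(cons(a, a), cons(c, e)))   [R4 at 1.2.2]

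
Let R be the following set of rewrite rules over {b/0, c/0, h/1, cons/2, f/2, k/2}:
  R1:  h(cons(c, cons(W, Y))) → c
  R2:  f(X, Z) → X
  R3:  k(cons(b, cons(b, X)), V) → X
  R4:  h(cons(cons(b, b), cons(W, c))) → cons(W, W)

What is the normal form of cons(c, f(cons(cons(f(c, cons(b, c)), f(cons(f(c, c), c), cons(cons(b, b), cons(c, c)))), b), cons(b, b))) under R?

cons(c, cons(cons(c, cons(c, c)), b))

1. cons(c, f(cons(cons(f(c, cons(b, c)), f(cons(f(c, c), c), cons(cons(b, b), cons(c, c)))), b), cons(b, b)))  →  cons(c, cons(cons(f(c, cons(b, c)), f(cons(f(c, c), c), cons(cons(b, b), cons(c, c)))), b))   [R2 at 2]
2. cons(c, cons(cons(f(c, cons(b, c)), f(cons(f(c, c), c), cons(cons(b, b), cons(c, c)))), b))  →  cons(c, cons(cons(c, f(cons(f(c, c), c), cons(cons(b, b), cons(c, c)))), b))   [R2 at 2.1.1]
3. cons(c, cons(cons(c, f(cons(f(c, c), c), cons(cons(b, b), cons(c, c)))), b))  →  cons(c, cons(cons(c, cons(f(c, c), c)), b))   [R2 at 2.1.2]
4. cons(c, cons(cons(c, cons(f(c, c), c)), b))  →  cons(c, cons(cons(c, cons(c, c)), b))   [R2 at 2.1.2.1]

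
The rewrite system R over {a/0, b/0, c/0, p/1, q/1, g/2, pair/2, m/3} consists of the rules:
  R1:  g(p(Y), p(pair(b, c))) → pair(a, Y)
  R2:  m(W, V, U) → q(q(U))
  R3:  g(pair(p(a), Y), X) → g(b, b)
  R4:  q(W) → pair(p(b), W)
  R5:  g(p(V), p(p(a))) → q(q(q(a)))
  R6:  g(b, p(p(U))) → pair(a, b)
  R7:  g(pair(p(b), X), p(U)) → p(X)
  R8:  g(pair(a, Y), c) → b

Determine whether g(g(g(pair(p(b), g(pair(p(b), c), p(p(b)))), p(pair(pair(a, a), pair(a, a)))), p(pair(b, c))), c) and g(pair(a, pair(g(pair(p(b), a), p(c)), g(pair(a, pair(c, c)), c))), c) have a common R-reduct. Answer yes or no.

yes — NF(t₁) = b, NF(t₂) = b

Reduce t₁ = g(g(g(pair(p(b), g(pair(p(b), c), p(p(b)))), p(pair(pair(a, a), pair(a, a)))), p(pair(b, c))), c):
1. g(g(g(pair(p(b), g(pair(p(b), c), p(p(b)))), p(pair(pair(a, a), pair(a, a)))), p(pair(b, c))), c)  →  g(g(p(g(pair(p(b), c), p(p(b)))), p(pair(b, c))), c)   [R7 at 1.1]
2. g(g(p(g(pair(p(b), c), p(p(b)))), p(pair(b, c))), c)  →  g(pair(a, g(pair(p(b), c), p(p(b)))), c)   [R1 at 1]
3. g(pair(a, g(pair(p(b), c), p(p(b)))), c)  →  b   [R8 at ε]

Reduce t₂ = g(pair(a, pair(g(pair(p(b), a), p(c)), g(pair(a, pair(c, c)), c))), c):
1. g(pair(a, pair(g(pair(p(b), a), p(c)), g(pair(a, pair(c, c)), c))), c)  →  b   [R8 at ε]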